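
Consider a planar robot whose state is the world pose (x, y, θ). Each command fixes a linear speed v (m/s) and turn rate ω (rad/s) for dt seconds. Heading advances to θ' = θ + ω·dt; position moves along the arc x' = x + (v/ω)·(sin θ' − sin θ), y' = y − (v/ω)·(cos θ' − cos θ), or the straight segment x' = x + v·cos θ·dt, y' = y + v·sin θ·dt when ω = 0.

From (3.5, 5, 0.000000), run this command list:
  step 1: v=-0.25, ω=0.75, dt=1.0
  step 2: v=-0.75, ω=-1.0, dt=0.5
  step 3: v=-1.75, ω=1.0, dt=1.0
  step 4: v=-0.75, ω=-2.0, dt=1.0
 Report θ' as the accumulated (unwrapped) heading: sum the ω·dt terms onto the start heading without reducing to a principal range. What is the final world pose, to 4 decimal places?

(1.1079, 3.4327, -0.7500)

step 1: θ'=0.7500 (R=-0.3333) → pose (3.2728, 4.9106, 0.7500)
step 2: θ'=0.2500 (R=0.7500) → pose (2.9471, 4.7326, 0.2500)
step 3: θ'=1.2500 (R=-1.7500) → pose (1.7193, 3.5889, 1.2500)
step 4: θ'=-0.7500 (R=0.3750) → pose (1.1079, 3.4327, -0.7500)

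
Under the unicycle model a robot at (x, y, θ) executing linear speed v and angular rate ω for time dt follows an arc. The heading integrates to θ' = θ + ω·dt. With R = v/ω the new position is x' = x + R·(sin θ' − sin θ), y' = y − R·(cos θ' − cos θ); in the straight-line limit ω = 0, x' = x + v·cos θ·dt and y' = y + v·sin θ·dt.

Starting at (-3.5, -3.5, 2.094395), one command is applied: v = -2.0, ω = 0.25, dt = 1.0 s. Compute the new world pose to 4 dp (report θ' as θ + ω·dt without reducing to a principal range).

(-2.2950, -5.0897, 2.3444)

θ' = 2.0944 + 0.25·1.0 = 2.3444
R = v/ω = -2.0/0.25 = -8.0000
x' = -3.5 + -8.0000·(sin 2.3444 − sin 2.0944) = -2.2950
y' = -3.5 − -8.0000·(cos 2.3444 − cos 2.0944) = -5.0897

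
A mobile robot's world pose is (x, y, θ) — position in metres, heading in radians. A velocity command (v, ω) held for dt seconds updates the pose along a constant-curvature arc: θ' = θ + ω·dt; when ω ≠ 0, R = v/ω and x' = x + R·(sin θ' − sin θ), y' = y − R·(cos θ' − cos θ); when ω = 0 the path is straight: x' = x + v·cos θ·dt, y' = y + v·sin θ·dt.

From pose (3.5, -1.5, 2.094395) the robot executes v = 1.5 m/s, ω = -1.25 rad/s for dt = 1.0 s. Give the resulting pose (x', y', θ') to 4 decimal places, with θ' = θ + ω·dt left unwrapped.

θ' = 2.0944 + -1.25·1.0 = 0.8444
R = v/ω = 1.5/-1.25 = -1.2000
x' = 3.5 + -1.2000·(sin 0.8444 − sin 2.0944) = 3.6421
y' = -1.5 − -1.2000·(cos 0.8444 − cos 2.0944) = -0.1030

(3.6421, -0.1030, 0.8444)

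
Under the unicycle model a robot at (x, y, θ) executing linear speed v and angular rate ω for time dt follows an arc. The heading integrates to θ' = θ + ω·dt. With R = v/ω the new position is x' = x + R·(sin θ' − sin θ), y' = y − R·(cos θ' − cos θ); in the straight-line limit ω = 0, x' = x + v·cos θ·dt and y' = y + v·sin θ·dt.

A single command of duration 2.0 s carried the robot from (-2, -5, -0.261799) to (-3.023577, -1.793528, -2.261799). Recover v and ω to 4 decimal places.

Δθ = -2.261799 − -0.261799 = -2.000000
ω = Δθ/dt = -2.000000/2.0 = -1.0000
R = −Δy/(cos θ' − cos θ) = 2.0000
v = R·ω = 2.0000·-1.0000 = -2.0000

v = -2.0000, ω = -1.0000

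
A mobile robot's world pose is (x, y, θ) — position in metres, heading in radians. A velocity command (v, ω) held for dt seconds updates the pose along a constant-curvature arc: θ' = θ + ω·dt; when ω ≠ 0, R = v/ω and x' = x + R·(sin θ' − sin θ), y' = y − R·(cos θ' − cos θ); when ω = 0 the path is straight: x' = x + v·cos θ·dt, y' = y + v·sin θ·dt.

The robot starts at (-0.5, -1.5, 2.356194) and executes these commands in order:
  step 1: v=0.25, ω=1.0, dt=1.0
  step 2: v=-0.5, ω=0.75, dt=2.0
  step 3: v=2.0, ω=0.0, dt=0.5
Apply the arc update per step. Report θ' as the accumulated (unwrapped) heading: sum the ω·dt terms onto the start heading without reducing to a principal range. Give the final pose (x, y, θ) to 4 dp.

(-0.0689, -1.6753, 4.8562)

step 1: θ'=3.3562 (R=0.2500) → pose (-0.7300, -1.4325, 3.3562)
step 2: θ'=4.8562 (R=-0.6667) → pose (-0.2122, -0.6856, 4.8562)
step 3: θ'=4.8562 (straight) → pose (-0.0689, -1.6753, 4.8562)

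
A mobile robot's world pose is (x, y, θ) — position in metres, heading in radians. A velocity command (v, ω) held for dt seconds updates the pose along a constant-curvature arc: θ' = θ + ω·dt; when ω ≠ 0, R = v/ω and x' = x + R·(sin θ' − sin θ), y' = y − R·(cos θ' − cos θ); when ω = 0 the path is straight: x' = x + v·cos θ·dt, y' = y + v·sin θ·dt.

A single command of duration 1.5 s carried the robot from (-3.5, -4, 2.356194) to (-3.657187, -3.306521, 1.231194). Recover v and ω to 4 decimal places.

Δθ = 1.231194 − 2.356194 = -1.125000
ω = Δθ/dt = -1.125000/1.5 = -0.7500
R = −Δy/(cos θ' − cos θ) = -0.6667
v = R·ω = -0.6667·-0.7500 = 0.5000

v = 0.5000, ω = -0.7500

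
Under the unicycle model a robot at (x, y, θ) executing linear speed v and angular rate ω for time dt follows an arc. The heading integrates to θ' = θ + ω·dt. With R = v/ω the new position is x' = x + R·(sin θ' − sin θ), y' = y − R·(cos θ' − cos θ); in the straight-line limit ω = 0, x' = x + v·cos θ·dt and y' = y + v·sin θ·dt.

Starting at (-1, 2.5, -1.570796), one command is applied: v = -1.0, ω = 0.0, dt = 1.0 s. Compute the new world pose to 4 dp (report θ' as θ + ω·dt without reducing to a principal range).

(-1.0000, 3.5000, -1.5708)

θ' = -1.5708 + 0.0·1.0 = -1.5708
ω = 0 → straight: x' = -1 + -1.0·cos(-1.5708)·1.0 = -1.0000
y' = 2.5 + -1.0·sin(-1.5708)·1.0 = 3.5000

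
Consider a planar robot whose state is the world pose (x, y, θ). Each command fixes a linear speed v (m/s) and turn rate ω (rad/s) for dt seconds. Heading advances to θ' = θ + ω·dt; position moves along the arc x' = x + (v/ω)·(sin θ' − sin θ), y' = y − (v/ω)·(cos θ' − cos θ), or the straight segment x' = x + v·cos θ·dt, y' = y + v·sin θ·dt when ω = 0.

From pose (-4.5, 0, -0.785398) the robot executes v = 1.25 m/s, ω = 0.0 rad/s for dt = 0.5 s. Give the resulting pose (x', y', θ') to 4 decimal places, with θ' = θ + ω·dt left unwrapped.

(-4.0581, -0.4419, -0.7854)

θ' = -0.7854 + 0.0·0.5 = -0.7854
ω = 0 → straight: x' = -4.5 + 1.25·cos(-0.7854)·0.5 = -4.0581
y' = 0 + 1.25·sin(-0.7854)·0.5 = -0.4419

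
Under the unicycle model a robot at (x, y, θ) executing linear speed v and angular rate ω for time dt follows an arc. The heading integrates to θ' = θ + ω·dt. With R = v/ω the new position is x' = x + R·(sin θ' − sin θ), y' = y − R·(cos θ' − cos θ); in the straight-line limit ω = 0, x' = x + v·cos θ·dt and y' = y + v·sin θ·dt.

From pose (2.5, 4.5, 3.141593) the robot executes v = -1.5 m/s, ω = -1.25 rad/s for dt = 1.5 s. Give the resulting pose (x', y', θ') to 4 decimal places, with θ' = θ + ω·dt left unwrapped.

(3.6449, 2.9406, 1.2666)

θ' = 3.1416 + -1.25·1.5 = 1.2666
R = v/ω = -1.5/-1.25 = 1.2000
x' = 2.5 + 1.2000·(sin 1.2666 − sin 3.1416) = 3.6449
y' = 4.5 − 1.2000·(cos 1.2666 − cos 3.1416) = 2.9406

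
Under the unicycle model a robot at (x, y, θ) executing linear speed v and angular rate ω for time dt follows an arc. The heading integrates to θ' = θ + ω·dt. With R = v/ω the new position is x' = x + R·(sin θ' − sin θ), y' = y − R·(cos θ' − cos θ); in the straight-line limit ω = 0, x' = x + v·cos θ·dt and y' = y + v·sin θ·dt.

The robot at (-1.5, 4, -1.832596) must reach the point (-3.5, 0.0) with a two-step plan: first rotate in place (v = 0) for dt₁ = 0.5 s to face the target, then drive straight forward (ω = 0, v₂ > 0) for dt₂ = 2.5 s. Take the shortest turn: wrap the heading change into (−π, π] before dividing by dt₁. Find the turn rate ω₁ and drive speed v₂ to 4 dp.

ω₁ = -0.4037, v₂ = 1.7889

heading to target = atan2(0−4, -3.5−-1.5) = -2.0344
Δθ = wrap(-2.0344 − -1.8326) = -0.2018; ω₁ = Δθ/dt₁ = -0.4037
distance = √((-3.5−-1.5)² + (0−4)²) = 4.4721; v₂ = distance/dt₂ = 1.7889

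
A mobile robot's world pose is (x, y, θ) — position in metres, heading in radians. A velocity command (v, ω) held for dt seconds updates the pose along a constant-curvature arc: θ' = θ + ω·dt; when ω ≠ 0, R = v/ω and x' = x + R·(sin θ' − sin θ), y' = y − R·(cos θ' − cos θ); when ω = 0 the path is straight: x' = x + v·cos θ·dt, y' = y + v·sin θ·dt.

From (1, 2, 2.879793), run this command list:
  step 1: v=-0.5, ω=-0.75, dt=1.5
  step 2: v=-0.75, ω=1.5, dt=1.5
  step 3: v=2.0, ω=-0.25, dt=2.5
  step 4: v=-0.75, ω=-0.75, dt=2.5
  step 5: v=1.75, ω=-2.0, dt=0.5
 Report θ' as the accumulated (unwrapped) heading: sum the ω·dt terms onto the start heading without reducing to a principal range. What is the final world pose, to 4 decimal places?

step 1: θ'=1.7548 (R=0.6667) → pose (1.4829, 1.4780, 1.7548)
step 2: θ'=4.0048 (R=-0.5000) → pose (2.3544, 1.2445, 4.0048)
step 3: θ'=3.3798 (R=-8.0000) → pose (-1.8374, -1.3295, 3.3798)
step 4: θ'=1.5048 (R=1.0000) → pose (-0.6036, -2.3673, 1.5048)
step 5: θ'=0.5048 (R=-0.8750) → pose (-0.1537, -1.6591, 0.5048)

(-0.1537, -1.6591, 0.5048)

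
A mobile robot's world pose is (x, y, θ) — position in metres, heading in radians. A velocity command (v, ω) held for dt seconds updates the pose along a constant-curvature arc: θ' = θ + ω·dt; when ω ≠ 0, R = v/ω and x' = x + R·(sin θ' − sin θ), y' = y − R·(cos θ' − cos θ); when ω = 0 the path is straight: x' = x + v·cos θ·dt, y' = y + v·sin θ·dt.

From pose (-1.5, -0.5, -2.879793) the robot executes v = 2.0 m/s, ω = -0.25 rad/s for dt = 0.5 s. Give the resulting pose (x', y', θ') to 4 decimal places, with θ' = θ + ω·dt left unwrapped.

(-2.4796, -0.6979, -3.0048)

θ' = -2.8798 + -0.25·0.5 = -3.0048
R = v/ω = 2.0/-0.25 = -8.0000
x' = -1.5 + -8.0000·(sin -3.0048 − sin -2.8798) = -2.4796
y' = -0.5 − -8.0000·(cos -3.0048 − cos -2.8798) = -0.6979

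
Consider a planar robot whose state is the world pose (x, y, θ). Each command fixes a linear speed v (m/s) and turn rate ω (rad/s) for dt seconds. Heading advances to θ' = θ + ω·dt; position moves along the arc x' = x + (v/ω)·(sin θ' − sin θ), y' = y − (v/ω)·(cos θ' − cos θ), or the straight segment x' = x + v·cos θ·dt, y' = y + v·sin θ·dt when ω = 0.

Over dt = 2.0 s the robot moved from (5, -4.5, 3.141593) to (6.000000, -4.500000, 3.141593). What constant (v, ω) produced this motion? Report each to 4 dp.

Δθ = 3.141593 − 3.141593 = 0.000000
ω = Δθ/dt = 0.000000/2.0 = 0.0000
ω = 0 → v = (Δx·cos θ + Δy·sin θ)/dt = -0.5000

v = -0.5000, ω = 0.0000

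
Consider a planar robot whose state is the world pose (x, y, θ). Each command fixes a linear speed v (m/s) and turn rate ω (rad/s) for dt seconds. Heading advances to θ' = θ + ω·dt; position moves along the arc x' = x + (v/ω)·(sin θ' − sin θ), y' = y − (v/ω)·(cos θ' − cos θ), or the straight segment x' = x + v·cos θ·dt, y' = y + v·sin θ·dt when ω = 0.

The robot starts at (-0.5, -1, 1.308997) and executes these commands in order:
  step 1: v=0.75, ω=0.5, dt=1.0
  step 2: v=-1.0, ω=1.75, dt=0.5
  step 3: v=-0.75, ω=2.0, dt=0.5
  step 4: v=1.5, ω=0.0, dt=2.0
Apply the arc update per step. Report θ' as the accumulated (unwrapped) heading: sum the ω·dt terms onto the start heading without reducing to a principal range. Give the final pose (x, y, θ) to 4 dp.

step 1: θ'=1.8090 (R=1.5000) → pose (-0.4912, -0.2578, 1.8090)
step 2: θ'=2.6840 (R=-0.5714) → pose (-0.1884, -0.6356, 2.6840)
step 3: θ'=3.6840 (R=-0.3750) → pose (0.1708, -0.6204, 3.6840)
step 4: θ'=3.6840 (straight) → pose (-2.3986, -2.1690, 3.6840)

(-2.3986, -2.1690, 3.6840)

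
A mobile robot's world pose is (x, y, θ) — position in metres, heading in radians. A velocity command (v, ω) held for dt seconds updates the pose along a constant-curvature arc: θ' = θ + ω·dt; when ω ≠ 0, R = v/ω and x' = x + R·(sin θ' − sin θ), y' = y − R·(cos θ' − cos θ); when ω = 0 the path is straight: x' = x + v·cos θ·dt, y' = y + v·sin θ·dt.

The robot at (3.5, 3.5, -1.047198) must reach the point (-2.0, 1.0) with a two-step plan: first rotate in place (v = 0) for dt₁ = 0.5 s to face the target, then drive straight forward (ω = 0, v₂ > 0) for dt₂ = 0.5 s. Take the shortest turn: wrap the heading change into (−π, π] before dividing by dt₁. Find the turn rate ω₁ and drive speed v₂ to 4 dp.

heading to target = atan2(1−3.5, -2−3.5) = -2.7150
Δθ = wrap(-2.7150 − -1.0472) = -1.6678; ω₁ = Δθ/dt₁ = -3.3355
distance = √((-2−3.5)² + (1−3.5)²) = 6.0415; v₂ = distance/dt₂ = 12.0830

ω₁ = -3.3355, v₂ = 12.0830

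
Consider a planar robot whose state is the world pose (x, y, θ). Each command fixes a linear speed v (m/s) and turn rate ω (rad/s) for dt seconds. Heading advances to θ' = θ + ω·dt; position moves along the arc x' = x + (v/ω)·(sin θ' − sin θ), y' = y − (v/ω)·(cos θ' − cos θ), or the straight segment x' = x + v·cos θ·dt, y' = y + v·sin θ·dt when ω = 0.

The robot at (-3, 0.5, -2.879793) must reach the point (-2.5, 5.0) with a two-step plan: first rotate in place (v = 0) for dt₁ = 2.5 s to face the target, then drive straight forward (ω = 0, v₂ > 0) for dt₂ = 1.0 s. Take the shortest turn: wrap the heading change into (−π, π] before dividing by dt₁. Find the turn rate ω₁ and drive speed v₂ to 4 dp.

heading to target = atan2(5−0.5, -2.5−-3) = 1.4601
Δθ = wrap(1.4601 − -2.8798) = -1.9433; ω₁ = Δθ/dt₁ = -0.7773
distance = √((-2.5−-3)² + (5−0.5)²) = 4.5277; v₂ = distance/dt₂ = 4.5277

ω₁ = -0.7773, v₂ = 4.5277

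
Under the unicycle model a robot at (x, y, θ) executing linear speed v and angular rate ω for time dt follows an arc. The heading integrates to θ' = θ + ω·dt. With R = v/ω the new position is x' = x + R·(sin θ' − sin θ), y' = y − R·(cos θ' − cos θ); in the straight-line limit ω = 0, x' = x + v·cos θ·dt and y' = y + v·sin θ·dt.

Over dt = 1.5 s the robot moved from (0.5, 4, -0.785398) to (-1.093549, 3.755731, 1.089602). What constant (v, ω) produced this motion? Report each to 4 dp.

Δθ = 1.089602 − -0.785398 = 1.875000
ω = Δθ/dt = 1.875000/1.5 = 1.2500
R = Δx/(sin θ' − sin θ) = -1.0000
v = R·ω = -1.0000·1.2500 = -1.2500

v = -1.2500, ω = 1.2500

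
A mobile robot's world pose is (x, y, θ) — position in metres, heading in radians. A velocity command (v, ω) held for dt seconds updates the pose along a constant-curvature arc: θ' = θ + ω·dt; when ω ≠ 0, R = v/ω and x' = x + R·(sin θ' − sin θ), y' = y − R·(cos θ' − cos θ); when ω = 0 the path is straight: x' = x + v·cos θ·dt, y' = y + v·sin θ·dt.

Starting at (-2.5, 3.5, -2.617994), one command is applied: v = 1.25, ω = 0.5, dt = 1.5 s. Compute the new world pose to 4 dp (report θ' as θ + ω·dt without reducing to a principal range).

(-3.6404, 2.0670, -1.8680)

θ' = -2.6180 + 0.5·1.5 = -1.8680
R = v/ω = 1.25/0.5 = 2.5000
x' = -2.5 + 2.5000·(sin -1.8680 − sin -2.6180) = -3.6404
y' = 3.5 − 2.5000·(cos -1.8680 − cos -2.6180) = 2.0670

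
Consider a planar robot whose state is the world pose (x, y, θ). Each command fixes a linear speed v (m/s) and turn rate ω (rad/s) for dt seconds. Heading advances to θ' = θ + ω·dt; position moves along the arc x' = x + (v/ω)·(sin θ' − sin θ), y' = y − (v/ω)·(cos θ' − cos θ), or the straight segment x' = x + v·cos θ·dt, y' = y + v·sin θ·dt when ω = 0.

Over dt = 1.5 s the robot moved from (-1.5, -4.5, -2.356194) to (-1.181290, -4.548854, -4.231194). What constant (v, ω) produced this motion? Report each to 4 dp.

Δθ = -4.231194 − -2.356194 = -1.875000
ω = Δθ/dt = -1.875000/1.5 = -1.2500
R = Δx/(sin θ' − sin θ) = 0.2000
v = R·ω = 0.2000·-1.2500 = -0.2500

v = -0.2500, ω = -1.2500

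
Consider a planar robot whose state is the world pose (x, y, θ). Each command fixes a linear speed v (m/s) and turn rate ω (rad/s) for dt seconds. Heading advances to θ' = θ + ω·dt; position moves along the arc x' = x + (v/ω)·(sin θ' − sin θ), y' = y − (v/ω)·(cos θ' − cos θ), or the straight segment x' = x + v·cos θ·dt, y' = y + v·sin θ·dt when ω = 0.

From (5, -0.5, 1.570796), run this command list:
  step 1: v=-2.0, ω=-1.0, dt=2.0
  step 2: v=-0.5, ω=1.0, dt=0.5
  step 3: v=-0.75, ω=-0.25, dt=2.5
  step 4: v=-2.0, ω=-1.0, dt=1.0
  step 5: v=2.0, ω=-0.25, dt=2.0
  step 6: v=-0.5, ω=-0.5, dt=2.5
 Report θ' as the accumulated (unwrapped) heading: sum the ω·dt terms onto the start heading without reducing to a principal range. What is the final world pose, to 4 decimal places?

step 1: θ'=-0.4292 (R=2.0000) → pose (2.1677, -2.3186, -0.4292)
step 2: θ'=0.0708 (R=-0.5000) → pose (1.9243, -2.2745, 0.0708)
step 3: θ'=-0.5542 (R=3.0000) → pose (0.1333, -1.8330, -0.5542)
step 4: θ'=-1.5542 (R=2.0000) → pose (-0.8139, -0.1655, -1.5542)
step 5: θ'=-2.0542 (R=-8.0000) → pose (-1.7295, -4.0166, -2.0542)
step 6: θ'=-3.3042 (R=1.0000) → pose (-0.6822, -3.4946, -3.3042)

(-0.6822, -3.4946, -3.3042)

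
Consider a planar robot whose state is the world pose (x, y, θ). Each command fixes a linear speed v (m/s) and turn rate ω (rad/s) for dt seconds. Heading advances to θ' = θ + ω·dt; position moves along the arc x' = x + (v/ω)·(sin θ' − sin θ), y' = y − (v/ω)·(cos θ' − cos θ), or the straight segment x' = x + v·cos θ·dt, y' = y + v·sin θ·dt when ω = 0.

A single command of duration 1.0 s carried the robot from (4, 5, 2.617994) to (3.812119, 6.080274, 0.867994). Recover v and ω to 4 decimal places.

Δθ = 0.867994 − 2.617994 = -1.750000
ω = Δθ/dt = -1.750000/1.0 = -1.7500
R = −Δy/(cos θ' − cos θ) = -0.7143
v = R·ω = -0.7143·-1.7500 = 1.2500

v = 1.2500, ω = -1.7500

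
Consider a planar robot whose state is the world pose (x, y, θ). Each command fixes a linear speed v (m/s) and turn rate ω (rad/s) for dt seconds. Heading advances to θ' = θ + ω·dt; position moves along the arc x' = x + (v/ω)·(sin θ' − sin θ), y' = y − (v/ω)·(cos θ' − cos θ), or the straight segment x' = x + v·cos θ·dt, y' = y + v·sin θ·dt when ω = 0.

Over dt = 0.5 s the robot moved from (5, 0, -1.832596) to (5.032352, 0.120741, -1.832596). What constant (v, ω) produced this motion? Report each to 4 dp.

v = -0.2500, ω = 0.0000

Δθ = -1.832596 − -1.832596 = 0.000000
ω = Δθ/dt = 0.000000/0.5 = 0.0000
ω = 0 → v = (Δx·cos θ + Δy·sin θ)/dt = -0.2500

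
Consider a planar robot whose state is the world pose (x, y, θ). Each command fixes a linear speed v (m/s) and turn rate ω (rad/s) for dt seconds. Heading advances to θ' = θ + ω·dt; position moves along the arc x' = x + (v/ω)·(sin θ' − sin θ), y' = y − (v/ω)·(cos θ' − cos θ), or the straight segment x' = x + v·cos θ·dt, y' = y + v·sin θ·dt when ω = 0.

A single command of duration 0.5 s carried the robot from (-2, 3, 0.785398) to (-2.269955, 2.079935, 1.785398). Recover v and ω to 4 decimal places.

v = -2.0000, ω = 2.0000

Δθ = 1.785398 − 0.785398 = 1.000000
ω = Δθ/dt = 1.000000/0.5 = 2.0000
R = −Δy/(cos θ' − cos θ) = -1.0000
v = R·ω = -1.0000·2.0000 = -2.0000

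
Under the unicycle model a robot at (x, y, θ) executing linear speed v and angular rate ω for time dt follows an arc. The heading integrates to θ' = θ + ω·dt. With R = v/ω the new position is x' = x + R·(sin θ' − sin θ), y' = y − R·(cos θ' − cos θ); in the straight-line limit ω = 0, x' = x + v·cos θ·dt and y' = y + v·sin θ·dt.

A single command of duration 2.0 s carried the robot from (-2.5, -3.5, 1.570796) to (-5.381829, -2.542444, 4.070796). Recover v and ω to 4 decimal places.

v = 2.0000, ω = 1.2500

Δθ = 4.070796 − 1.570796 = 2.500000
ω = Δθ/dt = 2.500000/2.0 = 1.2500
R = Δx/(sin θ' − sin θ) = 1.6000
v = R·ω = 1.6000·1.2500 = 2.0000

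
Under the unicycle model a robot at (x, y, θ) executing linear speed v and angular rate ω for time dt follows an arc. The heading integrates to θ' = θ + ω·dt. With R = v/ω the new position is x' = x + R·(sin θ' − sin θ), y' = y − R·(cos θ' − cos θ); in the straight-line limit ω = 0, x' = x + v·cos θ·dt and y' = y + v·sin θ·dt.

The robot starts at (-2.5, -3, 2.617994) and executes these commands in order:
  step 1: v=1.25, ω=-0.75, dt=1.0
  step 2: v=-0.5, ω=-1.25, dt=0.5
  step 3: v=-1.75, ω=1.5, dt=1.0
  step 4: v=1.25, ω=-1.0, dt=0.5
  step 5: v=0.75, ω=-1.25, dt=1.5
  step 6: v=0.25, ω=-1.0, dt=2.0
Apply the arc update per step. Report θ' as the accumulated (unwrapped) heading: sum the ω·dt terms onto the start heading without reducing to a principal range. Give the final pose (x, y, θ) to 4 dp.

(-2.5121, -2.6829, -1.6320)

step 1: θ'=1.8680 (R=-1.6667) → pose (-3.2603, -2.0447, 1.8680)
step 2: θ'=1.2430 (R=0.4000) → pose (-3.2640, -2.2906, 1.2430)
step 3: θ'=2.7430 (R=-1.1667) → pose (-2.6123, -3.7414, 2.7430)
step 4: θ'=2.2430 (R=-1.2500) → pose (-3.1052, -3.3678, 2.2430)
step 5: θ'=0.3680 (R=-0.6000) → pose (-2.8516, -2.4344, 0.3680)
step 6: θ'=-1.6320 (R=-0.2500) → pose (-2.5121, -2.6829, -1.6320)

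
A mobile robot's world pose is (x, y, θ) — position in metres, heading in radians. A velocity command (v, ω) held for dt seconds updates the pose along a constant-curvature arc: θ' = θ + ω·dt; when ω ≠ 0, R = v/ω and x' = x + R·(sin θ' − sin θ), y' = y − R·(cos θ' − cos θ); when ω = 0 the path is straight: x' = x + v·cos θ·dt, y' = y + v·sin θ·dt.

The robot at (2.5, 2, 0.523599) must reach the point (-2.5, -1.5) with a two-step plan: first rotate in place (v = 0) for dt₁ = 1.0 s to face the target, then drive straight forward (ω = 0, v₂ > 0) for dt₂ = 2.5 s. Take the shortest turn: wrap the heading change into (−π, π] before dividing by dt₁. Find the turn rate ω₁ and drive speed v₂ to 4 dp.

ω₁ = -3.0545, v₂ = 2.4413

heading to target = atan2(-1.5−2, -2.5−2.5) = -2.5309
Δθ = wrap(-2.5309 − 0.5236) = -3.0545; ω₁ = Δθ/dt₁ = -3.0545
distance = √((-2.5−2.5)² + (-1.5−2)²) = 6.1033; v₂ = distance/dt₂ = 2.4413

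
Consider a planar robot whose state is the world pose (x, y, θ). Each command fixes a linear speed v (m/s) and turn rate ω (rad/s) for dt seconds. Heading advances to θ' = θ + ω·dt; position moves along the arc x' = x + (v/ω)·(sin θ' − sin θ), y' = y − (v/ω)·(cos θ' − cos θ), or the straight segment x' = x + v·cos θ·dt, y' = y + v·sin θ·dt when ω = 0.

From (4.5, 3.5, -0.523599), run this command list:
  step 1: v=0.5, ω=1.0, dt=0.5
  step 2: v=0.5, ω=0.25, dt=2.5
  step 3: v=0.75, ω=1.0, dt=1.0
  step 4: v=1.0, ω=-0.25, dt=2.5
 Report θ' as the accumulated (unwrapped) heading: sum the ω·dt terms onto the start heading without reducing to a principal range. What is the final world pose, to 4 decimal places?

(6.9265, 6.7873, 0.9764)

step 1: θ'=-0.0236 (R=0.5000) → pose (4.7382, 3.4332, -0.0236)
step 2: θ'=0.6014 (R=2.0000) → pose (5.9170, 3.7835, 0.6014)
step 3: θ'=1.6014 (R=0.7500) → pose (6.2423, 4.4249, 1.6014)
step 4: θ'=0.9764 (R=-4.0000) → pose (6.9265, 6.7873, 0.9764)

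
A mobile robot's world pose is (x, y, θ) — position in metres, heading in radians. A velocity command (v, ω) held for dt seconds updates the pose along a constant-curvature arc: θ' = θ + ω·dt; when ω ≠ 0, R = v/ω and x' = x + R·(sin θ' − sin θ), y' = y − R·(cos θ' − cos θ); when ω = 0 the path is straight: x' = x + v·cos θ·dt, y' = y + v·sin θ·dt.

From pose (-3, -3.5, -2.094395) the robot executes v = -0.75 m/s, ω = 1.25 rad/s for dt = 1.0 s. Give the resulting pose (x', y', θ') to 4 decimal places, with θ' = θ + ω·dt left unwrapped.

θ' = -2.0944 + 1.25·1.0 = -0.8444
R = v/ω = -0.75/1.25 = -0.6000
x' = -3 + -0.6000·(sin -0.8444 − sin -2.0944) = -3.0711
y' = -3.5 − -0.6000·(cos -0.8444 − cos -2.0944) = -2.8015

(-3.0711, -2.8015, -0.8444)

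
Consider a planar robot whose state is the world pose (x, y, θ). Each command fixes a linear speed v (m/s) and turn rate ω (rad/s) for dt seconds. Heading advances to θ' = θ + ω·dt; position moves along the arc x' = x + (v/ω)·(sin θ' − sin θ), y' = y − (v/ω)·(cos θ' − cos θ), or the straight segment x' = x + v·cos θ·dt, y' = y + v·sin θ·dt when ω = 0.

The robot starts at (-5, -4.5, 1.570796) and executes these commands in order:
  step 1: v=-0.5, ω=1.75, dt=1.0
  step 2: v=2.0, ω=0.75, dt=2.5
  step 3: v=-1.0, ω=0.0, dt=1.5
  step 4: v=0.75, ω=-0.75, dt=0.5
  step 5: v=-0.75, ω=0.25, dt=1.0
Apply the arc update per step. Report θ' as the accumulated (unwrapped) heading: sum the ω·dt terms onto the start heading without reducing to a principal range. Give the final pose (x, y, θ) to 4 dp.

(-7.3107, -6.9453, 5.0708)

step 1: θ'=3.3208 (R=-0.2857) → pose (-4.6634, -4.7811, 3.3208)
step 2: θ'=5.1958 (R=2.6667) → pose (-6.5491, -8.6446, 5.1958)
step 3: θ'=5.1958 (straight) → pose (-7.2463, -7.3164, 5.1958)
step 4: θ'=4.8208 (R=-1.0000) → pose (-7.1376, -7.6730, 4.8208)
step 5: θ'=5.0708 (R=-3.0000) → pose (-7.3107, -6.9453, 5.0708)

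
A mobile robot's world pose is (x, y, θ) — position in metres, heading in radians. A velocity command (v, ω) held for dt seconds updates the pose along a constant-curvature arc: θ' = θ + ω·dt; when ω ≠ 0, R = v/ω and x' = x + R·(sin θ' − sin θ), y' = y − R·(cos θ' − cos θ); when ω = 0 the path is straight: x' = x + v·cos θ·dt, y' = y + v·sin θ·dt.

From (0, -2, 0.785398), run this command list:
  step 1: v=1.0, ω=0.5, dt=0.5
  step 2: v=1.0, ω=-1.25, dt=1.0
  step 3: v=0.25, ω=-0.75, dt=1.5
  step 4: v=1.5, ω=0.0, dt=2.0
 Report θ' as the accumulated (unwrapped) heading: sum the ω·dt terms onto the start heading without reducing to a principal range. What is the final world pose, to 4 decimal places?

step 1: θ'=1.0354 (R=2.0000) → pose (0.3059, -1.6062, 1.0354)
step 2: θ'=-0.2146 (R=-0.8000) → pose (1.1643, -1.2327, -0.2146)
step 3: θ'=-1.3396 (R=-0.3333) → pose (1.4178, -1.4820, -1.3396)
step 4: θ'=-1.3396 (straight) → pose (2.1052, -4.4021, -1.3396)

(2.1052, -4.4021, -1.3396)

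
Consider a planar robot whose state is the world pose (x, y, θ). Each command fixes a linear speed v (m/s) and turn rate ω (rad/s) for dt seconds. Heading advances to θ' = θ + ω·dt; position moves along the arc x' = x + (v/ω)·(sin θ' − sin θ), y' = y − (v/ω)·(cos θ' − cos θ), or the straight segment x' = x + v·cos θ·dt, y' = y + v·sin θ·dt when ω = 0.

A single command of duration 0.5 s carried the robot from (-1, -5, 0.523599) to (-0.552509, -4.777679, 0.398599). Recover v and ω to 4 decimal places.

v = 1.0000, ω = -0.2500

Δθ = 0.398599 − 0.523599 = -0.125000
ω = Δθ/dt = -0.125000/0.5 = -0.2500
R = Δx/(sin θ' − sin θ) = -4.0000
v = R·ω = -4.0000·-0.2500 = 1.0000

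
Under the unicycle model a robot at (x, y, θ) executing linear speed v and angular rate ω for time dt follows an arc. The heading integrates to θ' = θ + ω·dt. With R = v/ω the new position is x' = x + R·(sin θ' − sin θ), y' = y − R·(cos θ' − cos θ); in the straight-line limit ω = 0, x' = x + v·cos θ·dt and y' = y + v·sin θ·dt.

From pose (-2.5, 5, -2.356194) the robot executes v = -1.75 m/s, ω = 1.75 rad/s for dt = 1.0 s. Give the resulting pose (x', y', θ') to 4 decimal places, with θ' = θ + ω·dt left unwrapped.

θ' = -2.3562 + 1.75·1.0 = -0.6062
R = v/ω = -1.75/1.75 = -1.0000
x' = -2.5 + -1.0000·(sin -0.6062 − sin -2.3562) = -2.6374
y' = 5 − -1.0000·(cos -0.6062 − cos -2.3562) = 6.5289

(-2.6374, 6.5289, -0.6062)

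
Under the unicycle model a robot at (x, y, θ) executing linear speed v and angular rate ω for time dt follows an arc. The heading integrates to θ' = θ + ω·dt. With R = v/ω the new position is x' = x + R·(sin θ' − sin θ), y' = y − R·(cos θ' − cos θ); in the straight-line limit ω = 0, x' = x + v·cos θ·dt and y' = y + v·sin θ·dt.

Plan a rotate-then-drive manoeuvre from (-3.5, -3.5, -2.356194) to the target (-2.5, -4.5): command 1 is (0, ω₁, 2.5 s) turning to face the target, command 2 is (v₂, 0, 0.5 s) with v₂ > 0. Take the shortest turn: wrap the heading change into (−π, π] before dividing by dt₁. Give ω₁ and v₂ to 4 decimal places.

ω₁ = 0.6283, v₂ = 2.8284

heading to target = atan2(-4.5−-3.5, -2.5−-3.5) = -0.7854
Δθ = wrap(-0.7854 − -2.3562) = 1.5708; ω₁ = Δθ/dt₁ = 0.6283
distance = √((-2.5−-3.5)² + (-4.5−-3.5)²) = 1.4142; v₂ = distance/dt₂ = 2.8284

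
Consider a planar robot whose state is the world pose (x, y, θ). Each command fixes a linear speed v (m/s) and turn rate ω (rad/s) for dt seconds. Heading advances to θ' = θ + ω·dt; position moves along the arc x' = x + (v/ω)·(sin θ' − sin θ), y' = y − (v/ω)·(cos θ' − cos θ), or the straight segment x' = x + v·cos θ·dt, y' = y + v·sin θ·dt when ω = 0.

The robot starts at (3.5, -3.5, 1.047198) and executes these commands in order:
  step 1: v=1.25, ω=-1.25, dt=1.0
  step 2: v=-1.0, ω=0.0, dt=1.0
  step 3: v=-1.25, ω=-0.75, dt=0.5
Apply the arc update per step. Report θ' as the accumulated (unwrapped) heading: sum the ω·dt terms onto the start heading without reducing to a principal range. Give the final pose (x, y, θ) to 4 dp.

step 1: θ'=-0.2028 (R=-1.0000) → pose (4.5674, -3.0205, -0.2028)
step 2: θ'=-0.2028 (straight) → pose (3.5879, -2.8191, -0.2028)
step 3: θ'=-0.5778 (R=1.6667) → pose (3.0133, -2.5827, -0.5778)

(3.0133, -2.5827, -0.5778)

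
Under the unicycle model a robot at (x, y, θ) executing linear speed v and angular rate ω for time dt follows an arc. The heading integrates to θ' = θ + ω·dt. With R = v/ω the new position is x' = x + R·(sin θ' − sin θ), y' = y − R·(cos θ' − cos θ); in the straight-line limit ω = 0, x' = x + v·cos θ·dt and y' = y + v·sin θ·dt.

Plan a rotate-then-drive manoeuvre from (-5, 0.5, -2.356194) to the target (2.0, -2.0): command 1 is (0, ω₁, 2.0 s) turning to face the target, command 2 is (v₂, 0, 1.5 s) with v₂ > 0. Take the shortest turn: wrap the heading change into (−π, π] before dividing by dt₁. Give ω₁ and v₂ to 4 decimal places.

heading to target = atan2(-2−0.5, 2−-5) = -0.3430
Δθ = wrap(-0.3430 − -2.3562) = 2.0132; ω₁ = Δθ/dt₁ = 1.0066
distance = √((2−-5)² + (-2−0.5)²) = 7.4330; v₂ = distance/dt₂ = 4.9554

ω₁ = 1.0066, v₂ = 4.9554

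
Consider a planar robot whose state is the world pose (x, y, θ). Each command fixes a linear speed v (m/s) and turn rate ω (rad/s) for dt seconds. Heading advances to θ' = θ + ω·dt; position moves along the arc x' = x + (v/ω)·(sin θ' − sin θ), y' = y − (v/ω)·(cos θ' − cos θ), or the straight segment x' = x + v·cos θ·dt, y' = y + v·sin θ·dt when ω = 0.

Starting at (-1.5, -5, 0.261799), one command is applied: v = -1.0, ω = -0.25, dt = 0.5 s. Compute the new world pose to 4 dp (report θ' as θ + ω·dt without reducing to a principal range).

θ' = 0.2618 + -0.25·0.5 = 0.1368
R = v/ω = -1.0/-0.25 = 4.0000
x' = -1.5 + 4.0000·(sin 0.1368 − sin 0.2618) = -1.9898
y' = -5 − 4.0000·(cos 0.1368 − cos 0.2618) = -5.0989

(-1.9898, -5.0989, 0.1368)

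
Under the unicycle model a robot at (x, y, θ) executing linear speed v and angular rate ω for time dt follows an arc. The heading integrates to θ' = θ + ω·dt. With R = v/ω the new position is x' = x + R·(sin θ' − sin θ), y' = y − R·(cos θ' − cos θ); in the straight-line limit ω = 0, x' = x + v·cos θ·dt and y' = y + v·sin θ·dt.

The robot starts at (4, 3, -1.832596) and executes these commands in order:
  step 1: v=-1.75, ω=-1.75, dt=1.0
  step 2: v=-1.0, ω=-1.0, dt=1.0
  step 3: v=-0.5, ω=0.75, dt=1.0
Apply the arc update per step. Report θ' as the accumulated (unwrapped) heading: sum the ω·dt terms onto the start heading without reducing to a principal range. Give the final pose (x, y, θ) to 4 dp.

(6.1937, 2.4432, -3.8326)

step 1: θ'=-3.5826 (R=1.0000) → pose (5.3928, 3.6455, -3.5826)
step 2: θ'=-4.5826 (R=1.0000) → pose (5.9575, 2.8706, -4.5826)
step 3: θ'=-3.8326 (R=-0.6667) → pose (6.1937, 2.4432, -3.8326)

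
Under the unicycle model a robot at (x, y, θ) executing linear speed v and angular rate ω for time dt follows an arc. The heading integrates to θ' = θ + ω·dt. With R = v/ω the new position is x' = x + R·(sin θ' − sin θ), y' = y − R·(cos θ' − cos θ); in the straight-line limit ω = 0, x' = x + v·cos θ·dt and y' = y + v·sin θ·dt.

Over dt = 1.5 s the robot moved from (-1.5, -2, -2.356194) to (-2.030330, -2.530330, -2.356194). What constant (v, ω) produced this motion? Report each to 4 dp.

v = 0.5000, ω = 0.0000

Δθ = -2.356194 − -2.356194 = 0.000000
ω = Δθ/dt = 0.000000/1.5 = 0.0000
ω = 0 → v = (Δx·cos θ + Δy·sin θ)/dt = 0.5000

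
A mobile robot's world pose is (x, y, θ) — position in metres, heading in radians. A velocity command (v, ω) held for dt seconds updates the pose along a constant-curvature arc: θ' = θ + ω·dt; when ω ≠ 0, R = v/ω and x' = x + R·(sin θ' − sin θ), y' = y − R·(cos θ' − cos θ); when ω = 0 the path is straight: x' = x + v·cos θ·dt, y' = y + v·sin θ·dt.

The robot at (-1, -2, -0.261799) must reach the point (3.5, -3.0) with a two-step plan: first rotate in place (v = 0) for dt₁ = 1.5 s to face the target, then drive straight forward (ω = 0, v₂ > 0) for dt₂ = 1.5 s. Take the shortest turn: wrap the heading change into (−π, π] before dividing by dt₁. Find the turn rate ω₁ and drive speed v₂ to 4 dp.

heading to target = atan2(-3−-2, 3.5−-1) = -0.2187
Δθ = wrap(-0.2187 − -0.2618) = 0.0431; ω₁ = Δθ/dt₁ = 0.0288
distance = √((3.5−-1)² + (-3−-2)²) = 4.6098; v₂ = distance/dt₂ = 3.0732

ω₁ = 0.0288, v₂ = 3.0732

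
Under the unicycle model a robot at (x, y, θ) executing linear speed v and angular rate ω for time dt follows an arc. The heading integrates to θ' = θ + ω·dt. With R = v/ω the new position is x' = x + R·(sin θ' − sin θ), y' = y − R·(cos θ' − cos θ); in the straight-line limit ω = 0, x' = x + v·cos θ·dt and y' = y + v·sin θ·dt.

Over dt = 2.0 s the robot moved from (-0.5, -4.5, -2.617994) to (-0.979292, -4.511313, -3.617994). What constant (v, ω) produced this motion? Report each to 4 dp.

Δθ = -3.617994 − -2.617994 = -1.000000
ω = Δθ/dt = -1.000000/2.0 = -0.5000
R = Δx/(sin θ' − sin θ) = -0.5000
v = R·ω = -0.5000·-0.5000 = 0.2500

v = 0.2500, ω = -0.5000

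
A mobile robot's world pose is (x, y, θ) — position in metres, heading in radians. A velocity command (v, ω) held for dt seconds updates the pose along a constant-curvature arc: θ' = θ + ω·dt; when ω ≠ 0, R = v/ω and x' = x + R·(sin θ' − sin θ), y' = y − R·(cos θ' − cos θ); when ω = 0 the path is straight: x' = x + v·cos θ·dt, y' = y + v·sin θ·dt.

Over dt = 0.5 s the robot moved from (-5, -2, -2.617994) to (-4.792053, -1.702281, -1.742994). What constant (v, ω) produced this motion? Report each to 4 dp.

Δθ = -1.742994 − -2.617994 = 0.875000
ω = Δθ/dt = 0.875000/0.5 = 1.7500
R = −Δy/(cos θ' − cos θ) = -0.4286
v = R·ω = -0.4286·1.7500 = -0.7500

v = -0.7500, ω = 1.7500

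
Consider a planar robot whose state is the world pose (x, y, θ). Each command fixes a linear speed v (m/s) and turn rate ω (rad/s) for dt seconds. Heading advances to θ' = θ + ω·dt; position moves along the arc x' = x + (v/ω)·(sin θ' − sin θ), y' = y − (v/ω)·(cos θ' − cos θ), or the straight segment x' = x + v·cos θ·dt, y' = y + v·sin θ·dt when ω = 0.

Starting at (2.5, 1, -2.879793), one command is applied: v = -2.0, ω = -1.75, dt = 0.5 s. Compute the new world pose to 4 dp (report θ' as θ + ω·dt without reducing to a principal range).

θ' = -2.8798 + -1.75·0.5 = -3.7548
R = v/ω = -2.0/-1.75 = 1.1429
x' = 2.5 + 1.1429·(sin -3.7548 − sin -2.8798) = 3.4535
y' = 1 − 1.1429·(cos -3.7548 − cos -2.8798) = 0.8307

(3.4535, 0.8307, -3.7548)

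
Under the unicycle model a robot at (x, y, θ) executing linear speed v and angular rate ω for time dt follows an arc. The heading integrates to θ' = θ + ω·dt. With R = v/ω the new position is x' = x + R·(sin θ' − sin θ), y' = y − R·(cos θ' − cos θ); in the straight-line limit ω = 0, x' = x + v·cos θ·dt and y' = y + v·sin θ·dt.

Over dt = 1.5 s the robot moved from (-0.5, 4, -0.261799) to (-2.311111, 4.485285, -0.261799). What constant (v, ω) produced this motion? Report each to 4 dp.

v = -1.2500, ω = 0.0000

Δθ = -0.261799 − -0.261799 = 0.000000
ω = Δθ/dt = 0.000000/1.5 = 0.0000
ω = 0 → v = (Δx·cos θ + Δy·sin θ)/dt = -1.2500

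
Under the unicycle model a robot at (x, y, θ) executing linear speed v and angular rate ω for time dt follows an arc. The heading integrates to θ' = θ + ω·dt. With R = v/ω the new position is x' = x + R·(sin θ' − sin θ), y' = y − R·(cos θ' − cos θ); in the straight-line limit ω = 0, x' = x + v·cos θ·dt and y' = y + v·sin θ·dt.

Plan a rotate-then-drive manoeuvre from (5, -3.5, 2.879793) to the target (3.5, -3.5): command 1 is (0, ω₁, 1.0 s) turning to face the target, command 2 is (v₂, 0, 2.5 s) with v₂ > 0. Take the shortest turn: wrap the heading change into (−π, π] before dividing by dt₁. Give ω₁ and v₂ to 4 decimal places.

heading to target = atan2(-3.5−-3.5, 3.5−5) = 3.1416
Δθ = wrap(3.1416 − 2.8798) = 0.2618; ω₁ = Δθ/dt₁ = 0.2618
distance = √((3.5−5)² + (-3.5−-3.5)²) = 1.5000; v₂ = distance/dt₂ = 0.6000

ω₁ = 0.2618, v₂ = 0.6000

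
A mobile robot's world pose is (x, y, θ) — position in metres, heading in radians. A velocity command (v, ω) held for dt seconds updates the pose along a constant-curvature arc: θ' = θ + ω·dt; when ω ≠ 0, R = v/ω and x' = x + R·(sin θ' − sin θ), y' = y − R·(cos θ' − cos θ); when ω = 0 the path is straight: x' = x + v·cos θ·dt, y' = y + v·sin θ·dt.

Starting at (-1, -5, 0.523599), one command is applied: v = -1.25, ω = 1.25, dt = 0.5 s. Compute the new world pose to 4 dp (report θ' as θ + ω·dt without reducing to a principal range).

θ' = 0.5236 + 1.25·0.5 = 1.1486
R = v/ω = -1.25/1.25 = -1.0000
x' = -1 + -1.0000·(sin 1.1486 − sin 0.5236) = -1.4122
y' = -5 − -1.0000·(cos 1.1486 − cos 0.5236) = -5.4563

(-1.4122, -5.4563, 1.1486)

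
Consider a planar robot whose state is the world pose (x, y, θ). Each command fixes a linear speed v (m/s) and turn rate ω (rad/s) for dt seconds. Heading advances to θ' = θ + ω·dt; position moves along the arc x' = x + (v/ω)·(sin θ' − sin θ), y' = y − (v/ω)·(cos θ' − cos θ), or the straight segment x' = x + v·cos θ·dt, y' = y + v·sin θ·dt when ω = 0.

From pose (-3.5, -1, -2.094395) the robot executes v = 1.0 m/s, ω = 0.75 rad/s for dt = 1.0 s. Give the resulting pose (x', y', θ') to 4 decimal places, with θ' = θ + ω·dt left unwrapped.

θ' = -2.0944 + 0.75·1.0 = -1.3444
R = v/ω = 1.0/0.75 = 1.3333
x' = -3.5 + 1.3333·(sin -1.3444 − sin -2.0944) = -3.6446
y' = -1 − 1.3333·(cos -1.3444 − cos -2.0944) = -1.9660

(-3.6446, -1.9660, -1.3444)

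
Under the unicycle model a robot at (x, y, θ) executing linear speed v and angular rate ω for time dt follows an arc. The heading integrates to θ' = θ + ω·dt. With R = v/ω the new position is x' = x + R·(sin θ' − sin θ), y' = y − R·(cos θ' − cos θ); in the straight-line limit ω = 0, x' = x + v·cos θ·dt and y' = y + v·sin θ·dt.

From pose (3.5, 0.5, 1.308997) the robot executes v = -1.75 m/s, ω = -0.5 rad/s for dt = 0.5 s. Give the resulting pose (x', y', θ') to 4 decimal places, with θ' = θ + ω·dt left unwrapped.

(3.1708, -0.3082, 1.0590)

θ' = 1.3090 + -0.5·0.5 = 1.0590
R = v/ω = -1.75/-0.5 = 3.5000
x' = 3.5 + 3.5000·(sin 1.0590 − sin 1.3090) = 3.1708
y' = 0.5 − 3.5000·(cos 1.0590 − cos 1.3090) = -0.3082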